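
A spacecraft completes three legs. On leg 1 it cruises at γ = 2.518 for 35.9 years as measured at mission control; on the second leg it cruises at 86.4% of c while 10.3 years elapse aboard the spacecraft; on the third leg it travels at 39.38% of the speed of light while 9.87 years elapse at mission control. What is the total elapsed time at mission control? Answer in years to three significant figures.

Leg 1: 35.9 years is already measured at mission control.
Leg 2: β = 0.864; γ = 1/√(1 − 0.864²) = 1/√0.2535 = 1.986; Δt_2 = 1.986 × 10.3 = 20.46 years.
Leg 3: 9.87 years is already measured at mission control.
Total: 35.90 + 20.46 + 9.870 years.

Δt = 66.2 years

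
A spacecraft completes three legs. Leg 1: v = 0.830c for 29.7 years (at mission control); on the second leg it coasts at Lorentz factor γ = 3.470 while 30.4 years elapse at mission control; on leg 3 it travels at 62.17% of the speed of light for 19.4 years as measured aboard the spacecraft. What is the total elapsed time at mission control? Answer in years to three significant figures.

Leg 1: 29.7 years is already measured at mission control.
Leg 2: 30.4 years is already measured at mission control.
Leg 3: β = 0.6217; γ = 1/√(1 − 0.6217²) = 1/√0.6135 = 1.277; Δt_3 = 1.277 × 19.4 = 24.77 years.
Total: 29.70 + 30.40 + 24.77 years.

Δt = 84.9 years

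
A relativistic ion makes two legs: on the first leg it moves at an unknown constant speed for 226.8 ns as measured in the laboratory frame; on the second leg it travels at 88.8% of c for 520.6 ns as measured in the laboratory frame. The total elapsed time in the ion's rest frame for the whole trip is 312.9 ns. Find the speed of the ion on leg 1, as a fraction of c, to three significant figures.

β = 0.946

Leg 1: speed unknown; τ_1 = 226.8/γ_1.
Leg 2: β = 0.888; γ = 1/√(1 − 0.888²) = 1/√0.2115 = 2.175; τ_2 = 520.6/2.175 = 239.4 ns.
Total proper time: τ_1 + 239.4 = 312.9, so τ_1 = 312.9 − 239.4 = 73.51 ns.
γ_1 = 226.8/73.51 = 3.085; β = √(1 − 1/γ²) = √0.8950.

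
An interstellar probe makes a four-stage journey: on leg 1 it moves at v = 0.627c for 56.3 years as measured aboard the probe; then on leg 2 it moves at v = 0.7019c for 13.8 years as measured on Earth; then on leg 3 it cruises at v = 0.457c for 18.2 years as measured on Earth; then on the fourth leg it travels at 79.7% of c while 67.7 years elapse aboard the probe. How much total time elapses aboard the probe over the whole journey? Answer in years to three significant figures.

Leg 1: 56.3 years is already measured aboard the probe.
Leg 2: γ = 1/√(1 − 0.7019²) = 1/√0.5073 = 1.404; τ_2 = 13.8/1.404 = 9.829 years.
Leg 3: γ = 1/√(1 − 0.457²) = 1/√0.7912 = 1.124; τ_3 = 18.2/1.124 = 16.19 years.
Leg 4: 67.7 years is already measured aboard the probe.
Total: 56.30 + 9.829 + 16.19 + 67.70 years.

τ = 150 years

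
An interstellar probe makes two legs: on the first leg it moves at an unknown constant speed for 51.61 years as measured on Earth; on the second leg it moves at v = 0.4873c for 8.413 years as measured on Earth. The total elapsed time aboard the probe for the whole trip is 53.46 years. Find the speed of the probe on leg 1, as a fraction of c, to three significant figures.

Leg 1: speed unknown; τ_1 = 51.61/γ_1.
Leg 2: γ = 1/√(1 − 0.4873²) = 1/√0.7625 = 1.145; τ_2 = 8.413/1.145 = 7.347 years.
Total proper time: τ_1 + 7.347 = 53.46, so τ_1 = 53.46 − 7.347 = 46.11 years.
γ_1 = 51.61/46.11 = 1.119; β = √(1 − 1/γ²) = √0.2017.

β = 0.449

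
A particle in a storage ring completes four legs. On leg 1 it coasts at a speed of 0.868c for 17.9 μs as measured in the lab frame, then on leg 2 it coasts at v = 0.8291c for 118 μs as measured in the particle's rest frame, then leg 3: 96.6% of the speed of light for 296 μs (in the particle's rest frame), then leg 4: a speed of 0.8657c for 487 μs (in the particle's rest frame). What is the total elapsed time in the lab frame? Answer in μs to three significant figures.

Δt = 2350 μs

Leg 1: 17.9 μs is already measured in the lab frame.
Leg 2: γ = 1/√(1 − 0.8291²) = 1/√0.3126 = 1.789; Δt_2 = 1.789 × 118 = 211.1 μs.
Leg 3: β = 0.966; γ = 1/√(1 − 0.966²) = 1/√0.06684 = 3.868; Δt_3 = 3.868 × 296 = 1145 μs.
Leg 4: γ = 1/√(1 − 0.8657²) = 1/√0.2506 = 1.998; Δt_4 = 1.998 × 487 = 972.9 μs.
Total: 17.90 + 211.1 + 1145 + 972.9 μs.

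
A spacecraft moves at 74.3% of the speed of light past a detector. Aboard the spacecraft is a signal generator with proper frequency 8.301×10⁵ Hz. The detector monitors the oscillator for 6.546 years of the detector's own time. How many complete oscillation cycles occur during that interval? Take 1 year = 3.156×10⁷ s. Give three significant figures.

N = 1.15×10¹⁴

β = 0.743; γ = 1/√(1 − 0.743²) = 1/√0.4480 = 1.494
During 6.546 years of lab time, the oscillator's proper time advances by τ = Δt/γ = 6.546/1.494 = 4.381 years = 1.383×10⁸ s.
N = f × τ = 8.301×10⁵ × 1.383×10⁸ = 1.148×10¹⁴.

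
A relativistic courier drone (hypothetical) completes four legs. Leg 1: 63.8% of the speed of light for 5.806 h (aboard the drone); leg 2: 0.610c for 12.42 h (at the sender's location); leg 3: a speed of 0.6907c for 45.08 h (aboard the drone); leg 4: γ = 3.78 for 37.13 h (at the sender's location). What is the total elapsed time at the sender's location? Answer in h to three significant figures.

Leg 1: β = 0.638; γ = 1/√(1 − 0.638²) = 1/√0.5930 = 1.299; Δt_1 = 1.299 × 5.806 = 7.540 h.
Leg 2: 12.42 h is already measured at the sender's location.
Leg 3: γ = 1/√(1 − 0.6907²) = 1/√0.5229 = 1.383; Δt_3 = 1.383 × 45.08 = 62.34 h.
Leg 4: 37.13 h is already measured at the sender's location.
Total: 7.540 + 12.42 + 62.34 + 37.13 h.

Δt = 119 h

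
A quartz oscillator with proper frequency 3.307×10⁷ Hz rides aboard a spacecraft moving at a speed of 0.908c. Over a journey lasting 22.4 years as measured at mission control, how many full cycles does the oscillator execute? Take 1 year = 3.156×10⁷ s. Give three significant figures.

γ = 1/√(1 − 0.908²) = 1/√0.1755 = 2.387
The oscillator's own cycle count is N = f × τ where τ is the proper time aboard the spacecraft. τ = Δt/γ = 22.4/2.387 = 9.385 years = 2.962×10⁸ s.
N = 3.307×10⁷ × 2.962×10⁸ = 9.795×10¹⁵.

N = 9.79×10¹⁵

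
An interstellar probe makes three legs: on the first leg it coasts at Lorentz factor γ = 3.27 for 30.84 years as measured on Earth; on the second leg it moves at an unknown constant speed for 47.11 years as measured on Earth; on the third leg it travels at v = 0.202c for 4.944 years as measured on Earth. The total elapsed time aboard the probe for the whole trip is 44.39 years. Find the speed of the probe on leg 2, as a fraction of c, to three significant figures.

β = 0.769

Leg 1: γ = 3.27; τ_1 = 30.84/3.270 = 9.431 years.
Leg 2: speed unknown; τ_2 = 47.11/γ_2.
Leg 3: γ = 1/√(1 − 0.202²) = 1/√0.9592 = 1.021; τ_3 = 4.944/1.021 = 4.842 years.
Total proper time: 9.431 + τ_2 + 4.842 = 44.39, so τ_2 = 44.39 − 14.27 = 30.12 years.
γ_2 = 47.11/30.12 = 1.564; β = √(1 − 1/γ²) = √0.5913.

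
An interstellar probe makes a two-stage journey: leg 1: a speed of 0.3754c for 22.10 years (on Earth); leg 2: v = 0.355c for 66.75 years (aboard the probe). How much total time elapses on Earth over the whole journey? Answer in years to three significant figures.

Leg 1: 22.10 years is already measured on Earth.
Leg 2: γ = 1/√(1 − 0.355²) = 1/√0.8740 = 1.070; Δt_2 = 1.070 × 66.75 = 71.40 years.
Total: 22.10 + 71.40 years.

Δt = 93.5 years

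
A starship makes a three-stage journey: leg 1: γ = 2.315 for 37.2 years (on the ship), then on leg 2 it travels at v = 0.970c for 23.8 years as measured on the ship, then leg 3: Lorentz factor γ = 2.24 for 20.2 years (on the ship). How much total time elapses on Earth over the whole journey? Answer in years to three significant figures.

Leg 1: γ = 2.315; Δt_1 = 2.315 × 37.2 = 86.12 years.
Leg 2: γ = 1/√(1 − 0.970²) = 1/√0.05910 = 4.113; Δt_2 = 4.113 × 23.8 = 97.90 years.
Leg 3: γ = 2.24; Δt_3 = 2.240 × 20.2 = 45.25 years.
Total: 86.12 + 97.90 + 45.25 years.

Δt = 229 years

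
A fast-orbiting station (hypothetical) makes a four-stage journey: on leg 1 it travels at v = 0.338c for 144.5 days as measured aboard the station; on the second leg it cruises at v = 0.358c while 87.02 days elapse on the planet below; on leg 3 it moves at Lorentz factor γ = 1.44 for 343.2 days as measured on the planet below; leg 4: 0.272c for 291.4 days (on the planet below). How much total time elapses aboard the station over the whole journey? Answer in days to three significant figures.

τ = 744 days

Leg 1: 144.5 days is already measured aboard the station.
Leg 2: γ = 1/√(1 − 0.358²) = 1/√0.8718 = 1.071; τ_2 = 87.02/1.071 = 81.25 days.
Leg 3: γ = 1.44; τ_3 = 343.2/1.440 = 238.3 days.
Leg 4: γ = 1/√(1 − 0.272²) = 1/√0.9260 = 1.039; τ_4 = 291.4/1.039 = 280.4 days.
Total: 144.5 + 81.25 + 238.3 + 280.4 days.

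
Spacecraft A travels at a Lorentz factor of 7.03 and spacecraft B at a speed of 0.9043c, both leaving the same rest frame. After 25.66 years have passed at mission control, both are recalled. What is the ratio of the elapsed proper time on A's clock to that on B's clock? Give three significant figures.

τ_A/τ_B = 0.333

A: γ = 7.03. B: γ = 1/√(1 − 0.9043²) = 1/√0.1822 = 2.342.
τ_A/τ_B = γ_B/γ_A = 2.342/7.030 = 0.3332, so τ_A/τ_B = 0.3332.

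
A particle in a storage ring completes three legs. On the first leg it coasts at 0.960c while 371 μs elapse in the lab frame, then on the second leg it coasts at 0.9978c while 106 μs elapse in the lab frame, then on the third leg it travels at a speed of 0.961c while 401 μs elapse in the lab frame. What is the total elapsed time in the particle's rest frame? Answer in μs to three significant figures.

Leg 1: γ = 1/√(1 − 0.960²) = 25/7 ≈ 3.571; τ_1 = 371/3.571 = 103.9 μs.
Leg 2: γ = 1/√(1 − 0.9978²) = 1/√0.004395 = 15.08; τ_2 = 106/15.08 = 7.027 μs.
Leg 3: γ = 1/√(1 − 0.961²) = 1/√0.07648 = 3.616; τ_3 = 401/3.616 = 110.9 μs.
Total: 103.9 + 7.027 + 110.9 μs.

τ = 222 μs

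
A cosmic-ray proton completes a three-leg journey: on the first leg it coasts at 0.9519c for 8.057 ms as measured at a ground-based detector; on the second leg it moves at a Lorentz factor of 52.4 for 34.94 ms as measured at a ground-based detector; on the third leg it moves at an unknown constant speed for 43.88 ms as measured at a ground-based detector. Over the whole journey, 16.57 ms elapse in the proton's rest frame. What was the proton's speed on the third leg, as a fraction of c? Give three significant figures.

β = 0.952

Leg 1: γ = 1/√(1 − 0.9519²) = 1/√0.09389 = 3.264; τ_1 = 8.057/3.264 = 2.469 ms.
Leg 2: γ = 52.4; τ_2 = 34.94/52.40 = 0.6668 ms.
Leg 3: speed unknown; τ_3 = 43.88/γ_3.
Total proper time: 2.469 + 0.6668 + τ_3 = 16.57, so τ_3 = 16.57 − 3.136 = 13.43 ms.
γ_3 = 43.88/13.43 = 3.266; β = √(1 − 1/γ²) = √0.9063.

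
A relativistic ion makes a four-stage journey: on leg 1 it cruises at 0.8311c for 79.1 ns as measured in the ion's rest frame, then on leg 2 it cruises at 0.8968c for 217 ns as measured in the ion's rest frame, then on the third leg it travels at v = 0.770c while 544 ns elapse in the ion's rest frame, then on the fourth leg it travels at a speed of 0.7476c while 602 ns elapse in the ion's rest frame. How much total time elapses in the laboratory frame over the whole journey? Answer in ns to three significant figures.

Leg 1: γ = 1/√(1 − 0.8311²) = 1/√0.3093 = 1.798; Δt_1 = 1.798 × 79.1 = 142.2 ns.
Leg 2: γ = 1/√(1 − 0.8968²) = 1/√0.1957 = 2.260; Δt_2 = 2.260 × 217 = 490.5 ns.
Leg 3: γ = 1/√(1 − 0.770²) = 1/√0.4071 = 1.567; Δt_3 = 1.567 × 544 = 852.6 ns.
Leg 4: γ = 1/√(1 − 0.7476²) = 1/√0.4411 = 1.506; Δt_4 = 1.506 × 602 = 906.4 ns.
Total: 142.2 + 490.5 + 852.6 + 906.4 ns.

Δt = 2390 ns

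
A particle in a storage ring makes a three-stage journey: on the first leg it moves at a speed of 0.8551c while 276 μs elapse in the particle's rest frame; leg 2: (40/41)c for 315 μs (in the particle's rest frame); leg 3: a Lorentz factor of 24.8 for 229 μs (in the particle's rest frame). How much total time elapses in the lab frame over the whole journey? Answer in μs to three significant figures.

Leg 1: γ = 1/√(1 − 0.8551²) = 1/√0.2688 = 1.929; Δt_1 = 1.929 × 276 = 532.3 μs.
Leg 2: γ = 1/√(1 − (40/41)²) = 41/9 ≈ 4.556; Δt_2 = 4.556 × 315 = 1435 μs.
Leg 3: γ = 24.8; Δt_3 = 24.80 × 229 = 5679 μs.
Total: 532.3 + 1435 + 5679 μs.

Δt = 7650 μs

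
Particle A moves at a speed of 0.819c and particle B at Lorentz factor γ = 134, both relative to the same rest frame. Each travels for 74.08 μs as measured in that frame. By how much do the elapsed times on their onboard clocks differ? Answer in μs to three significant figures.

A: γ = 1/√(1 − 0.819²) = 1/√0.3292 = 1.743; τ_A = 74.08/1.743 = 42.51 μs.
B: γ = 134; τ_B = 74.08/134.0 = 0.5528 μs.

|τ_A − τ_B| = 42.0 μs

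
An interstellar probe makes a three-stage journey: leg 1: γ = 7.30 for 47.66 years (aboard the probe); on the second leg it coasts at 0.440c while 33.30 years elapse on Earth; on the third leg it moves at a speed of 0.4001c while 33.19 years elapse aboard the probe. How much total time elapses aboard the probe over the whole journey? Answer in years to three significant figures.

τ = 111 years

Leg 1: 47.66 years is already measured aboard the probe.
Leg 2: γ = 1/√(1 − 0.440²) = 1/√0.8064 = 1.114; τ_2 = 33.30/1.114 = 29.90 years.
Leg 3: 33.19 years is already measured aboard the probe.
Total: 47.66 + 29.90 + 33.19 years.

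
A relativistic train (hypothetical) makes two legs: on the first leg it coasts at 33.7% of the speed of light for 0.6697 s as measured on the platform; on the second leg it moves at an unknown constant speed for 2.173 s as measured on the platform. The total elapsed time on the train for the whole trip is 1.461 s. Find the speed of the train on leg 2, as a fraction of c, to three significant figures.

Leg 1: β = 0.337; γ = 1/√(1 − 0.337²) = 1/√0.8864 = 1.062; τ_1 = 0.6697/1.062 = 0.6305 s.
Leg 2: speed unknown; τ_2 = 2.173/γ_2.
Total proper time: 0.6305 + τ_2 = 1.461, so τ_2 = 1.461 − 0.6305 = 0.8305 s.
γ_2 = 2.173/0.8305 = 2.617; β = √(1 − 1/γ²) = √0.8539.

β = 0.924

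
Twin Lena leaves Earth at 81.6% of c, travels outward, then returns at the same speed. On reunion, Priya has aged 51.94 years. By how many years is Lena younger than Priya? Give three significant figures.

Δt − τ = 21.9 years

β = 0.816; γ = 1/√(1 − 0.816²) = 1/√0.3341 = 1.730
Lena's elapsed proper time: τ = 51.94/1.730 = 30.02 years.
Age gap = Δt − τ = 51.94 − 30.02 years.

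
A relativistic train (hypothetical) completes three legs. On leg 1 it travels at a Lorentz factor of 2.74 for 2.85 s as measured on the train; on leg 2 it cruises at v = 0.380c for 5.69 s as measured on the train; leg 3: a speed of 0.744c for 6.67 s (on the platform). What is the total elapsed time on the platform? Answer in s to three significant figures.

Δt = 20.6 s

Leg 1: γ = 2.74; Δt_1 = 2.740 × 2.85 = 7.809 s.
Leg 2: γ = 1/√(1 − 0.380²) = 1/√0.8556 = 1.081; Δt_2 = 1.081 × 5.69 = 6.151 s.
Leg 3: 6.67 s is already measured on the platform.
Total: 7.809 + 6.151 + 6.670 s.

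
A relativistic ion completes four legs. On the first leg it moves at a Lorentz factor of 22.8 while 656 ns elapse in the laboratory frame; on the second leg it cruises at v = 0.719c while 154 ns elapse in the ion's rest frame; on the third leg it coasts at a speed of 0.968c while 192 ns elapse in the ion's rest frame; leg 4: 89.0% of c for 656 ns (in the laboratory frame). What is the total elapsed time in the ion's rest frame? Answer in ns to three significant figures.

Leg 1: γ = 22.8; τ_1 = 656/22.80 = 28.77 ns.
Leg 2: 154 ns is already measured in the ion's rest frame.
Leg 3: 192 ns is already measured in the ion's rest frame.
Leg 4: β = 0.890; γ = 1/√(1 − 0.890²) = 1/√0.2079 = 2.193; τ_4 = 656/2.193 = 299.1 ns.
Total: 28.77 + 154.0 + 192.0 + 299.1 ns.

τ = 674 ns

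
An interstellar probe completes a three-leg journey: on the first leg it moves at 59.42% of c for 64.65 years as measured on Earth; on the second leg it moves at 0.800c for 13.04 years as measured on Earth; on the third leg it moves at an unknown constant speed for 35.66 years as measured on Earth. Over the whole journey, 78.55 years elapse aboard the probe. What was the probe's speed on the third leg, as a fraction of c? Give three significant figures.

β = 0.851

Leg 1: β = 0.5942; γ = 1/√(1 − 0.5942²) = 1/√0.6469 = 1.243; τ_1 = 64.65/1.243 = 52.00 years.
Leg 2: γ = 1/√(1 − 0.800²) = 1/√0.3600 = 1.667; τ_2 = 13.04/1.667 = 7.824 years.
Leg 3: speed unknown; τ_3 = 35.66/γ_3.
Total proper time: 52.00 + 7.824 + τ_3 = 78.55, so τ_3 = 78.55 − 59.82 = 18.73 years.
γ_3 = 35.66/18.73 = 1.904; β = √(1 − 1/γ²) = √0.7242.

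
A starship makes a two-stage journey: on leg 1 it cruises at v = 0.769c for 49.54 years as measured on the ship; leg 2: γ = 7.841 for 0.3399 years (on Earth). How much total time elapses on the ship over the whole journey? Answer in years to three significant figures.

τ = 49.6 years

Leg 1: 49.54 years is already measured on the ship.
Leg 2: γ = 7.841; τ_2 = 0.3399/7.841 = 0.04335 years.
Total: 49.54 + 0.04335 years.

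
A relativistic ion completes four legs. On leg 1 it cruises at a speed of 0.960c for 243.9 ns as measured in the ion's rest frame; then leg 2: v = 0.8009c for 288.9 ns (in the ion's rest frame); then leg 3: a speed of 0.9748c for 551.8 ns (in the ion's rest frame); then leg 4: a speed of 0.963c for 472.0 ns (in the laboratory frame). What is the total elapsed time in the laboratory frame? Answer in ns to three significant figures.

Leg 1: γ = 1/√(1 − 0.960²) = 1/√0.07840 = 3.571; Δt_1 = 3.571 × 243.9 = 871.1 ns.
Leg 2: γ = 1/√(1 − 0.8009²) = 1/√0.3586 = 1.670; Δt_2 = 1.670 × 288.9 = 482.5 ns.
Leg 3: γ = 1/√(1 − 0.9748²) = 1/√0.04976 = 4.483; Δt_3 = 4.483 × 551.8 = 2474 ns.
Leg 4: 472.0 ns is already measured in the laboratory frame.
Total: 871.1 + 482.5 + 2474 + 472.0 ns.

Δt = 4300 ns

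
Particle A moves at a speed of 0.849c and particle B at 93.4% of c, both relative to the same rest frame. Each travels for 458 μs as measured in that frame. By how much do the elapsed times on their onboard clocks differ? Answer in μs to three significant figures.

A: γ = 1/√(1 − 0.849²) = 1/√0.2792 = 1.893; τ_A = 458/1.893 = 242.0 μs.
B: β = 0.934; γ = 1/√(1 − 0.934²) = 1/√0.1276 = 2.799; τ_B = 458/2.799 = 163.6 μs.

|τ_A − τ_B| = 78.4 μs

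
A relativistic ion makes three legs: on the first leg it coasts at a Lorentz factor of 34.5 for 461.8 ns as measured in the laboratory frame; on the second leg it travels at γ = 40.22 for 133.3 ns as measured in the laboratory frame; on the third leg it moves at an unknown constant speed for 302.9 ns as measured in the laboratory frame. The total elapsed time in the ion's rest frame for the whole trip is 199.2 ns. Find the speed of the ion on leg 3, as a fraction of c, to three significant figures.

β = 0.798

Leg 1: γ = 34.5; τ_1 = 461.8/34.50 = 13.39 ns.
Leg 2: γ = 40.22; τ_2 = 133.3/40.22 = 3.314 ns.
Leg 3: speed unknown; τ_3 = 302.9/γ_3.
Total proper time: 13.39 + 3.314 + τ_3 = 199.2, so τ_3 = 199.2 − 16.70 = 182.5 ns.
γ_3 = 302.9/182.5 = 1.660; β = √(1 − 1/γ²) = √0.6370.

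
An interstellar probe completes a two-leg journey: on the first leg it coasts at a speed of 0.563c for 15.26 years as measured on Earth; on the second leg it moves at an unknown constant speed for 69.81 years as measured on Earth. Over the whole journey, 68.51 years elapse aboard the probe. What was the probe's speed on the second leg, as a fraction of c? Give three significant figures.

β = 0.599

Leg 1: γ = 1/√(1 − 0.563²) = 1/√0.6830 = 1.210; τ_1 = 15.26/1.210 = 12.61 years.
Leg 2: speed unknown; τ_2 = 69.81/γ_2.
Total proper time: 12.61 + τ_2 = 68.51, so τ_2 = 68.51 − 12.61 = 55.90 years.
γ_2 = 69.81/55.90 = 1.249; β = √(1 − 1/γ²) = √0.3588.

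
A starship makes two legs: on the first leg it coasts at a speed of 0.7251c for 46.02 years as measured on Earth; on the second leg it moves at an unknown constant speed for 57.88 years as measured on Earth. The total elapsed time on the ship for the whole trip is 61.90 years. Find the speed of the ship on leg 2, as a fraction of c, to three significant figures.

Leg 1: γ = 1/√(1 − 0.7251²) = 1/√0.4742 = 1.452; τ_1 = 46.02/1.452 = 31.69 years.
Leg 2: speed unknown; τ_2 = 57.88/γ_2.
Total proper time: 31.69 + τ_2 = 61.90, so τ_2 = 61.90 − 31.69 = 30.21 years.
γ_2 = 57.88/30.21 = 1.916; β = √(1 − 1/γ²) = √0.7276.

β = 0.853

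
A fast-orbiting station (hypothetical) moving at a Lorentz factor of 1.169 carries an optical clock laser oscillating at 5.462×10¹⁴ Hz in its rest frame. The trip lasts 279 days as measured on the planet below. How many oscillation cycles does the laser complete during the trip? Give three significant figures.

γ = 1.169
The oscillator's own cycle count is N = f × τ where τ is the proper time aboard the station. τ = Δt/γ = 279/1.169 = 238.7 days = 2.062×10⁷ s.
N = 5.462×10¹⁴ × 2.062×10⁷ = 1.126×10²².

N = 1.13×10²²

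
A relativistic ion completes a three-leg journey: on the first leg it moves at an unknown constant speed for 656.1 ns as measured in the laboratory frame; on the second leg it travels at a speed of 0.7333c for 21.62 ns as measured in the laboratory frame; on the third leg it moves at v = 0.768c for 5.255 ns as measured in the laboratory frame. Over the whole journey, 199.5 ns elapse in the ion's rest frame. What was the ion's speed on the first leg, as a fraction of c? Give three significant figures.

Leg 1: speed unknown; τ_1 = 656.1/γ_1.
Leg 2: γ = 1/√(1 − 0.7333²) = 1/√0.4623 = 1.471; τ_2 = 21.62/1.471 = 14.70 ns.
Leg 3: γ = 1/√(1 − 0.768²) = 1/√0.4102 = 1.561; τ_3 = 5.255/1.561 = 3.366 ns.
Total proper time: τ_1 + 14.70 + 3.366 = 199.5, so τ_1 = 199.5 − 18.07 = 181.4 ns.
γ_1 = 656.1/181.4 = 3.616; β = √(1 − 1/γ²) = √0.9235.

β = 0.961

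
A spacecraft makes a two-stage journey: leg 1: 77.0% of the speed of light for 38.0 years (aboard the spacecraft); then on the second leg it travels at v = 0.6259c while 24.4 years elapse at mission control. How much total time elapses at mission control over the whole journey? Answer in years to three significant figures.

Leg 1: β = 0.770; γ = 1/√(1 − 0.770²) = 1/√0.4071 = 1.567; Δt_1 = 1.567 × 38.0 = 59.56 years.
Leg 2: 24.4 years is already measured at mission control.
Total: 59.56 + 24.40 years.

Δt = 84.0 years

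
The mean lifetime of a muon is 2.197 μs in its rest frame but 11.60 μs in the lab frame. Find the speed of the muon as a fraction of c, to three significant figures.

β = 0.982

γ = Δt/τ₀ = 11.60/2.197 = 5.280
β = √(1 − 1/γ²) = √(1 − 0.03587) = √0.9641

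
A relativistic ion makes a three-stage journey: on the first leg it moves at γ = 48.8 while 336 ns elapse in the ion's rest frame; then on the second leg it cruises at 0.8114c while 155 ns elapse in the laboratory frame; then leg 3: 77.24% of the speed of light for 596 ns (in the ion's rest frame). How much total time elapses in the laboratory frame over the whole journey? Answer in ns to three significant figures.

Leg 1: γ = 48.8; Δt_1 = 48.80 × 336 = 1.640×10⁴ ns.
Leg 2: 155 ns is already measured in the laboratory frame.
Leg 3: β = 0.7724; γ = 1/√(1 − 0.7724²) = 1/√0.4034 = 1.574; Δt_3 = 1.574 × 596 = 938.4 ns.
Total: 1.640×10⁴ + 155.0 + 938.4 ns.

Δt = 1.75×10⁴ ns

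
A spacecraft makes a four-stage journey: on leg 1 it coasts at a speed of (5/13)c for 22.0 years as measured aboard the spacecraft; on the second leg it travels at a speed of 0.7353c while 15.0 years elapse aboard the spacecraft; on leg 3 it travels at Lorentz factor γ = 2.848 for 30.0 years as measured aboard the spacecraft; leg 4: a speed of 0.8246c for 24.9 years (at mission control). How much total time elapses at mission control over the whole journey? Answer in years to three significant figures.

Δt = 156 years

Leg 1: γ = 1/√(1 − (5/13)²) = 13/12 ≈ 1.083; Δt_1 = 1.083 × 22.0 = 23.83 years.
Leg 2: γ = 1/√(1 − 0.7353²) = 1/√0.4593 = 1.475; Δt_2 = 1.475 × 15.0 = 22.13 years.
Leg 3: γ = 2.848; Δt_3 = 2.848 × 30.0 = 85.44 years.
Leg 4: 24.9 years is already measured at mission control.
Total: 23.83 + 22.13 + 85.44 + 24.90 years.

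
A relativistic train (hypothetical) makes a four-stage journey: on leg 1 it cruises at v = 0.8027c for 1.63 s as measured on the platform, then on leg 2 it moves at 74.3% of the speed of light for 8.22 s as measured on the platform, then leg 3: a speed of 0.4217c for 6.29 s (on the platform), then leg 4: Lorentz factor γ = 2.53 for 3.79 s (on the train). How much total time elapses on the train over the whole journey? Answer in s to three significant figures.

τ = 16.0 s

Leg 1: γ = 1/√(1 − 0.8027²) = 1/√0.3557 = 1.677; τ_1 = 1.63/1.677 = 0.9721 s.
Leg 2: β = 0.743; γ = 1/√(1 − 0.743²) = 1/√0.4480 = 1.494; τ_2 = 8.22/1.494 = 5.502 s.
Leg 3: γ = 1/√(1 − 0.4217²) = 1/√0.8222 = 1.103; τ_3 = 6.29/1.103 = 5.703 s.
Leg 4: 3.79 s is already measured on the train.
Total: 0.9721 + 5.502 + 5.703 + 3.790 s.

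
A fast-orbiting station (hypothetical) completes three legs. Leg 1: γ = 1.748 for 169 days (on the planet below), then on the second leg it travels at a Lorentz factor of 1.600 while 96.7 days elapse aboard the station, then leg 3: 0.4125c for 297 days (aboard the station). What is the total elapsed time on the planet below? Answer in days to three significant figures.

Δt = 650 days

Leg 1: 169 days is already measured on the planet below.
Leg 2: γ = 1.600; Δt_2 = 1.600 × 96.7 = 154.7 days.
Leg 3: γ = 1/√(1 − 0.4125²) = 1/√0.8298 = 1.098; Δt_3 = 1.098 × 297 = 326.0 days.
Total: 169.0 + 154.7 + 326.0 days.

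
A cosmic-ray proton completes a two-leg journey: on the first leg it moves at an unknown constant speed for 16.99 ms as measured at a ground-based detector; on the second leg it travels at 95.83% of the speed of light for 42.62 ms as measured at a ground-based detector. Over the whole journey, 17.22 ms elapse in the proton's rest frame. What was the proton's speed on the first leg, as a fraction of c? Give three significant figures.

β = 0.955

Leg 1: speed unknown; τ_1 = 16.99/γ_1.
Leg 2: β = 0.9583; γ = 1/√(1 − 0.9583²) = 1/√0.08166 = 3.499; τ_2 = 42.62/3.499 = 12.18 ms.
Total proper time: τ_1 + 12.18 = 17.22, so τ_1 = 17.22 − 12.18 = 5.041 ms.
γ_1 = 16.99/5.041 = 3.371; β = √(1 − 1/γ²) = √0.9120.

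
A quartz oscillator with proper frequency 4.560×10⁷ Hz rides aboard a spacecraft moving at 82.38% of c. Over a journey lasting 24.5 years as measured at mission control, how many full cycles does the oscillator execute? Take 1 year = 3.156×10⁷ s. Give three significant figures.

N = 2.00×10¹⁶

β = 0.8238; γ = 1/√(1 − 0.8238²) = 1/√0.3214 = 1.764
The oscillator's own cycle count is N = f × τ where τ is the proper time aboard the spacecraft. τ = Δt/γ = 24.5/1.764 = 13.89 years = 4.383×10⁸ s.
N = 4.560×10⁷ × 4.383×10⁸ = 1.999×10¹⁶.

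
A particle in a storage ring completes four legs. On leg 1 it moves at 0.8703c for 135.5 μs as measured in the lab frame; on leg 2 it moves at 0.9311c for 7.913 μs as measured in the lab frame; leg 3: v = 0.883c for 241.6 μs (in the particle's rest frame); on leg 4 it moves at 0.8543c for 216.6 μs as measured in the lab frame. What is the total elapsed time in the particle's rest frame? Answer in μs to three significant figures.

τ = 424 μs

Leg 1: γ = 1/√(1 − 0.8703²) = 1/√0.2426 = 2.030; τ_1 = 135.5/2.030 = 66.74 μs.
Leg 2: γ = 1/√(1 − 0.9311²) = 1/√0.1331 = 2.741; τ_2 = 7.913/2.741 = 2.886 μs.
Leg 3: 241.6 μs is already measured in the particle's rest frame.
Leg 4: γ = 1/√(1 − 0.8543²) = 1/√0.2702 = 1.924; τ_4 = 216.6/1.924 = 112.6 μs.
Total: 66.74 + 2.886 + 241.6 + 112.6 μs.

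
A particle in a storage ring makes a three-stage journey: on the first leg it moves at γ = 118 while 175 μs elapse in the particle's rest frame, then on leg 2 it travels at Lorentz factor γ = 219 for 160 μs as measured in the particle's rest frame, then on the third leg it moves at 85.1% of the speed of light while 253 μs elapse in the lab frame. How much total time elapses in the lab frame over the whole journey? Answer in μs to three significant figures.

Leg 1: γ = 118; Δt_1 = 118.0 × 175 = 2.065×10⁴ μs.
Leg 2: γ = 219; Δt_2 = 219.0 × 160 = 3.504×10⁴ μs.
Leg 3: 253 μs is already measured in the lab frame.
Total: 2.065×10⁴ + 3.504×10⁴ + 253.0 μs.

Δt = 5.59×10⁴ μs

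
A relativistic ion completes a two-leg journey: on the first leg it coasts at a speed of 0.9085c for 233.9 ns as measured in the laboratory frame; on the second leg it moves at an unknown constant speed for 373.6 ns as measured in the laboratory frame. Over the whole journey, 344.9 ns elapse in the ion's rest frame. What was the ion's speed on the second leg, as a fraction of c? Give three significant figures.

Leg 1: γ = 1/√(1 − 0.9085²) = 1/√0.1746 = 2.393; τ_1 = 233.9/2.393 = 97.74 ns.
Leg 2: speed unknown; τ_2 = 373.6/γ_2.
Total proper time: 97.74 + τ_2 = 344.9, so τ_2 = 344.9 − 97.74 = 247.2 ns.
γ_2 = 373.6/247.2 = 1.512; β = √(1 − 1/γ²) = √0.5623.

β = 0.750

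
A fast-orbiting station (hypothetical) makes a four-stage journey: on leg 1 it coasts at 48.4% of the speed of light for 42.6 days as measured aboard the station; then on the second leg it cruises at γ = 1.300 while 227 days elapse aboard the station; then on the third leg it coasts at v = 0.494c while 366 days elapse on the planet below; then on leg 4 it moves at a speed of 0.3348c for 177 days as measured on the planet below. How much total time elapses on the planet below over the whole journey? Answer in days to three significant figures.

Δt = 887 days

Leg 1: β = 0.484; γ = 1/√(1 − 0.484²) = 1/√0.7657 = 1.143; Δt_1 = 1.143 × 42.6 = 48.68 days.
Leg 2: γ = 1.300; Δt_2 = 1.300 × 227 = 295.1 days.
Leg 3: 366 days is already measured on the planet below.
Leg 4: 177 days is already measured on the planet below.
Total: 48.68 + 295.1 + 366.0 + 177.0 days.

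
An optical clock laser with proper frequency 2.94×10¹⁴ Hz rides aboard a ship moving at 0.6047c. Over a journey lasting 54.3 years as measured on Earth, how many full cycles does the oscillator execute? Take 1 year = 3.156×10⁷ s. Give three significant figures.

N = 4.01×10²³

γ = 1/√(1 − 0.6047²) = 1/√0.6343 = 1.256
The oscillator's own cycle count is N = f × τ where τ is the proper time on the ship. τ = Δt/γ = 54.3/1.256 = 43.25 years = 1.365×10⁹ s.
N = 2.94×10¹⁴ × 1.365×10⁹ = 4.013×10²³.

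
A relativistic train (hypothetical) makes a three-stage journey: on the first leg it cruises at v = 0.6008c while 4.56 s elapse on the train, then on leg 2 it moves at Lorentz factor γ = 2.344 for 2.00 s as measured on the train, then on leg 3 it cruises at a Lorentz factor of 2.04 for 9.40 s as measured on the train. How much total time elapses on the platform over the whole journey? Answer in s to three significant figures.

Δt = 29.6 s

Leg 1: γ = 1/√(1 − 0.6008²) = 1/√0.6390 = 1.251; Δt_1 = 1.251 × 4.56 = 5.704 s.
Leg 2: γ = 2.344; Δt_2 = 2.344 × 2.00 = 4.688 s.
Leg 3: γ = 2.04; Δt_3 = 2.040 × 9.40 = 19.18 s.
Total: 5.704 + 4.688 + 19.18 s.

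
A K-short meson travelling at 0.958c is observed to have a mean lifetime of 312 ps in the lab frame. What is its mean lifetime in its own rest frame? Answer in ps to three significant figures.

γ = 1/√(1 − 0.958²) = 1/√0.08224 = 3.487
The lab-frame lifetime is the dilated interval; the proper lifetime is τ₀ = Δt/γ = 312/3.487 ps.

τ₀ = 89.5 ps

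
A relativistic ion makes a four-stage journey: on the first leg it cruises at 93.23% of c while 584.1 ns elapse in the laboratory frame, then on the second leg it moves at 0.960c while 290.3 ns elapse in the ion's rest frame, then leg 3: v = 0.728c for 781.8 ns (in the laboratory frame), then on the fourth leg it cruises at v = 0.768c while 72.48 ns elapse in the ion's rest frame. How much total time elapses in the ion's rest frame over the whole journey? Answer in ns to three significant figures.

Leg 1: β = 0.9323; γ = 1/√(1 − 0.9323²) = 1/√0.1308 = 2.765; τ_1 = 584.1/2.765 = 211.3 ns.
Leg 2: 290.3 ns is already measured in the ion's rest frame.
Leg 3: γ = 1/√(1 − 0.728²) = 1/√0.4700 = 1.459; τ_3 = 781.8/1.459 = 536.0 ns.
Leg 4: 72.48 ns is already measured in the ion's rest frame.
Total: 211.3 + 290.3 + 536.0 + 72.48 ns.

τ = 1110 ns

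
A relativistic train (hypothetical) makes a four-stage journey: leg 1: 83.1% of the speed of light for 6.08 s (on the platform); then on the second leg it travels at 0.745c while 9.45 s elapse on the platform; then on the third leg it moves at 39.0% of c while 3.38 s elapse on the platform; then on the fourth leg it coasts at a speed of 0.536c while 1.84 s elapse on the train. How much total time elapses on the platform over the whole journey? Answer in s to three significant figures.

Leg 1: 6.08 s is already measured on the platform.
Leg 2: 9.45 s is already measured on the platform.
Leg 3: 3.38 s is already measured on the platform.
Leg 4: γ = 1/√(1 − 0.536²) = 1/√0.7127 = 1.185; Δt_4 = 1.185 × 1.84 = 2.180 s.
Total: 6.080 + 9.450 + 3.380 + 2.180 s.

Δt = 21.1 s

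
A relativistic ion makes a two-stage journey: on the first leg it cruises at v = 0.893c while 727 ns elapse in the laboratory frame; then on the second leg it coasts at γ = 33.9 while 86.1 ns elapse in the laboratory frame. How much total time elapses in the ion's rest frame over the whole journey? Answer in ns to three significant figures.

τ = 330 ns

Leg 1: γ = 1/√(1 − 0.893²) = 1/√0.2026 = 2.222; τ_1 = 727/2.222 = 327.2 ns.
Leg 2: γ = 33.9; τ_2 = 86.1/33.90 = 2.540 ns.
Total: 327.2 + 2.540 ns.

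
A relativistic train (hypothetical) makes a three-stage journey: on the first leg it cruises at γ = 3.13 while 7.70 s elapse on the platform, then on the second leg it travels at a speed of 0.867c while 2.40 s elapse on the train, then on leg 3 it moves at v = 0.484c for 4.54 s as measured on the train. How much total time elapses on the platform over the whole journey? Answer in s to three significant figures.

Leg 1: 7.70 s is already measured on the platform.
Leg 2: γ = 1/√(1 − 0.867²) = 1/√0.2483 = 2.007; Δt_2 = 2.007 × 2.40 = 4.816 s.
Leg 3: γ = 1/√(1 − 0.484²) = 1/√0.7657 = 1.143; Δt_3 = 1.143 × 4.54 = 5.188 s.
Total: 7.700 + 4.816 + 5.188 s.

Δt = 17.7 s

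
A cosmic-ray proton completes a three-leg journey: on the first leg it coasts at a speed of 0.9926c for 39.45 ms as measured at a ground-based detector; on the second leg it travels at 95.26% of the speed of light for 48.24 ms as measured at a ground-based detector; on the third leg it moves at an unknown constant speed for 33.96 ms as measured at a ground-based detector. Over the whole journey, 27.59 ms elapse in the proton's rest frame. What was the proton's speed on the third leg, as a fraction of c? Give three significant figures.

Leg 1: γ = 1/√(1 − 0.9926²) = 1/√0.01475 = 8.235; τ_1 = 39.45/8.235 = 4.790 ms.
Leg 2: β = 0.9526; γ = 1/√(1 − 0.9526²) = 1/√0.09255 = 3.287; τ_2 = 48.24/3.287 = 14.68 ms.
Leg 3: speed unknown; τ_3 = 33.96/γ_3.
Total proper time: 4.790 + 14.68 + τ_3 = 27.59, so τ_3 = 27.59 − 19.47 = 8.124 ms.
γ_3 = 33.96/8.124 = 4.180; β = √(1 − 1/γ²) = √0.9428.

β = 0.971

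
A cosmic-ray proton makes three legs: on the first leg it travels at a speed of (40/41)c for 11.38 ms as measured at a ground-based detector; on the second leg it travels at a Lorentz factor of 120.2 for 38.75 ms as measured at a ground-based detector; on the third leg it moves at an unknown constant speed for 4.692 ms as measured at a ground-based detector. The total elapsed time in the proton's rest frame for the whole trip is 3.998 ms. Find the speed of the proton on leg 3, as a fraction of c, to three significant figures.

β = 0.968

Leg 1: γ = 1/√(1 − (40/41)²) = 41/9 ≈ 4.556; τ_1 = 11.38/4.556 = 2.498 ms.
Leg 2: γ = 120.2; τ_2 = 38.75/120.2 = 0.3224 ms.
Leg 3: speed unknown; τ_3 = 4.692/γ_3.
Total proper time: 2.498 + 0.3224 + τ_3 = 3.998, so τ_3 = 3.998 − 2.820 = 1.178 ms.
γ_3 = 4.692/1.178 = 3.984; β = √(1 − 1/γ²) = √0.9370.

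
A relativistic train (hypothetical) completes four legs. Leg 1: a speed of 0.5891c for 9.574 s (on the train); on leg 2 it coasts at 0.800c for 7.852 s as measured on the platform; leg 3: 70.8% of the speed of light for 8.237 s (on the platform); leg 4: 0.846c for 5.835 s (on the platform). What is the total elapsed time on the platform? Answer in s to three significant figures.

Leg 1: γ = 1/√(1 − 0.5891²) = 1/√0.6530 = 1.238; Δt_1 = 1.238 × 9.574 = 11.85 s.
Leg 2: 7.852 s is already measured on the platform.
Leg 3: 8.237 s is already measured on the platform.
Leg 4: 5.835 s is already measured on the platform.
Total: 11.85 + 7.852 + 8.237 + 5.835 s.

Δt = 33.8 s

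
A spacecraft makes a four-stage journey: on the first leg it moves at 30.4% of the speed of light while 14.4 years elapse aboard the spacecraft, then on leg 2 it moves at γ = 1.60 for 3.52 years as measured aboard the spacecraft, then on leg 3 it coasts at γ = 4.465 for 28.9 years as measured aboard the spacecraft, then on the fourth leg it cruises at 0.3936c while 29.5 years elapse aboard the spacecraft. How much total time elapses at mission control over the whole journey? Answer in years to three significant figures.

Δt = 182 years

Leg 1: β = 0.304; γ = 1/√(1 − 0.304²) = 1/√0.9076 = 1.050; Δt_1 = 1.050 × 14.4 = 15.12 years.
Leg 2: γ = 1.60; Δt_2 = 1.600 × 3.52 = 5.632 years.
Leg 3: γ = 4.465; Δt_3 = 4.465 × 28.9 = 129.0 years.
Leg 4: γ = 1/√(1 − 0.3936²) = 1/√0.8451 = 1.088; Δt_4 = 1.088 × 29.5 = 32.09 years.
Total: 15.12 + 5.632 + 129.0 + 32.09 years.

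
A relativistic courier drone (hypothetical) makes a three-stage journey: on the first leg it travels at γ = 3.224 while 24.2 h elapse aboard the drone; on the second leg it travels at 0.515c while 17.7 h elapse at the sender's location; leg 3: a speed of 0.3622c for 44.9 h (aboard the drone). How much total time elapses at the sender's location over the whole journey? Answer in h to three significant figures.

Leg 1: γ = 3.224; Δt_1 = 3.224 × 24.2 = 78.02 h.
Leg 2: 17.7 h is already measured at the sender's location.
Leg 3: γ = 1/√(1 − 0.3622²) = 1/√0.8688 = 1.073; Δt_3 = 1.073 × 44.9 = 48.17 h.
Total: 78.02 + 17.70 + 48.17 h.

Δt = 144 h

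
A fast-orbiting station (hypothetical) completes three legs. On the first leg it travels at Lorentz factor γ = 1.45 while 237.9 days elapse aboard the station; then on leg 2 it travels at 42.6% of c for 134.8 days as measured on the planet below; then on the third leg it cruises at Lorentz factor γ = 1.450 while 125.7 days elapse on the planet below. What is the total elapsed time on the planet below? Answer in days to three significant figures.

Δt = 605 days

Leg 1: γ = 1.45; Δt_1 = 1.450 × 237.9 = 345.0 days.
Leg 2: 134.8 days is already measured on the planet below.
Leg 3: 125.7 days is already measured on the planet below.
Total: 345.0 + 134.8 + 125.7 days.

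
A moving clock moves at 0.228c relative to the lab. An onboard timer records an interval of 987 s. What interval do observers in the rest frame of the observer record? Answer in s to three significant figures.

γ = 1/√(1 − 0.228²) = 1/√0.9480 = 1.027
The interval measured on the moving clock is the proper time (both events occur at the same place in that frame); the lab-frame interval is Δt = γτ = 1.027 × 987 s.

Δt = 1010 s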